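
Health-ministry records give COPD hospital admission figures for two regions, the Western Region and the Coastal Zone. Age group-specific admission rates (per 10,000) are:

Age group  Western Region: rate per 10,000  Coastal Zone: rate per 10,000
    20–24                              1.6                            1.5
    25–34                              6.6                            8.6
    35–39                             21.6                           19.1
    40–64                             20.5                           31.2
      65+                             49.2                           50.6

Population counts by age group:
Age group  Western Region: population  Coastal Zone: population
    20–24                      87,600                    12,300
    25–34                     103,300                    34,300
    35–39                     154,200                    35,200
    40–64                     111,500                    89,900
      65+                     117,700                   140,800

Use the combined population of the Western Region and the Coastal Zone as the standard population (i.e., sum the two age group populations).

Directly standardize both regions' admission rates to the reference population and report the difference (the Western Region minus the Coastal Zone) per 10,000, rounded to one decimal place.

-2.6

Combined standard total = 886,800; weights = 0.1127, 0.1552, 0.2136, 0.2271, 0.2915.
The Western Region: 0.1127×1.6 + 0.1552×6.6 + 0.2136×21.6 + 0.2271×20.5 + 0.2915×49.2 = 24.8150 per 10,000.
The Coastal Zone: 0.1127×1.5 + 0.1552×8.6 + 0.2136×19.1 + 0.2271×31.2 + 0.2915×50.6 = 27.4183 per 10,000.
Difference = 24.8150 − 27.4183 = -2.6033.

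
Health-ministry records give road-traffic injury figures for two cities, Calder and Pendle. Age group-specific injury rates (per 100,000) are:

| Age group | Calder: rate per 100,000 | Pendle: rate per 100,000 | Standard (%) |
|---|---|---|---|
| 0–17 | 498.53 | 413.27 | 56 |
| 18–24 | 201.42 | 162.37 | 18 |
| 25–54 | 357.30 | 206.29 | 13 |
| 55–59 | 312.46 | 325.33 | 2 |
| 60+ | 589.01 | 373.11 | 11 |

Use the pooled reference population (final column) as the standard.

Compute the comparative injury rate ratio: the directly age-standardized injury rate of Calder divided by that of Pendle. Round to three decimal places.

1.292

Standard weights: 0.56, 0.18, 0.13, 0.02, 0.11.
Calder: 0.5600×498.53 + 0.1800×201.42 + 0.1300×357.30 + 0.0200×312.46 + 0.1100×589.01 = 432.9217 per 100,000.
Pendle: 0.5600×413.27 + 0.1800×162.37 + 0.1300×206.29 + 0.0200×325.33 + 0.1100×373.11 = 335.0242 per 100,000.
Ratio = 432.9217 ÷ 335.0242 = 1.29221.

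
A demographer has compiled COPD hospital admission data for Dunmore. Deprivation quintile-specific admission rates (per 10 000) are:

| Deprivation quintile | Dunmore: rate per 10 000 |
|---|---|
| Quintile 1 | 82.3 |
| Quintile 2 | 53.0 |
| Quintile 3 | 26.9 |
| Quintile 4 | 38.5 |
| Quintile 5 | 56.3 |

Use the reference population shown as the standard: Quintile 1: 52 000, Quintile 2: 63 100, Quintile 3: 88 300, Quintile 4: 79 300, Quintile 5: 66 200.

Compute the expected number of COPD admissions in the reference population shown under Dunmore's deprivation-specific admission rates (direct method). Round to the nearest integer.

Expected COPD admissions = Σ (standard pop × deprivation-specific rate ÷ 10 000)
= 52 000×82.3/10 000 + 63 100×53.0/10 000 + 88 300×26.9/10 000 + 79 300×38.5/10 000 + 66 200×56.3/10 000
= 427.96 + 334.43 + 237.53 + 305.31 + 372.71 = 1677.93.

1678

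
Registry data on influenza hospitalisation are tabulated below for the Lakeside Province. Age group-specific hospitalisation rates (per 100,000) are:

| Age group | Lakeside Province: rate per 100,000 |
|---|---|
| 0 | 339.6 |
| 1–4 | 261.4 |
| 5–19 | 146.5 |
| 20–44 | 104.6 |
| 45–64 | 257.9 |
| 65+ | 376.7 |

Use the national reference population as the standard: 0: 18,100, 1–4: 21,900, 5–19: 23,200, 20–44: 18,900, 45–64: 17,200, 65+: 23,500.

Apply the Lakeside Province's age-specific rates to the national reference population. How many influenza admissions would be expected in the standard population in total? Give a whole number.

Expected influenza admissions = Σ (standard pop × age-specific rate ÷ 100,000)
= 18,100×339.6/100,000 + 21,900×261.4/100,000 + 23,200×146.5/100,000 + 18,900×104.6/100,000 + 17,200×257.9/100,000 + 23,500×376.7/100,000
= 61.47 + 57.25 + 33.99 + 19.77 + 44.36 + 88.52 = 305.35.

305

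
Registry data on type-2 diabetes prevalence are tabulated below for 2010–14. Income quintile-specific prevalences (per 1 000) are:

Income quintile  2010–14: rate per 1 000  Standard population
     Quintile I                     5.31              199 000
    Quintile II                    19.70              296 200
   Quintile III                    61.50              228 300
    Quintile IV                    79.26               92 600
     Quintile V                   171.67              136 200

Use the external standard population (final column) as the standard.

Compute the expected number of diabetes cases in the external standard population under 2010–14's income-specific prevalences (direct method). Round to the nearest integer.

51653

Expected diabetes cases = Σ (standard pop × income-specific rate ÷ 1 000)
= 199 000×5.31/1 000 + 296 200×19.70/1 000 + 228 300×61.50/1 000 + 92 600×79.26/1 000 + 136 200×171.67/1 000
= 1056.69 + 5835.14 + 14040.45 + 7339.48 + 23381.45 = 51653.21.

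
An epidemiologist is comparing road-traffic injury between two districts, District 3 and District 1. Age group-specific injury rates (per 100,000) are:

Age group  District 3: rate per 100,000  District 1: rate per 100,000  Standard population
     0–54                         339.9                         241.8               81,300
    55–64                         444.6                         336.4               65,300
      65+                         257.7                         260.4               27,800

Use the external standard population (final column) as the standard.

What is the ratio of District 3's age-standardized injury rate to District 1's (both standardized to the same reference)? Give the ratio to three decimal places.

Standard total = 174,400; weights = 0.4662, 0.3744, 0.1594.
District 3: 0.4662×339.9 + 0.3744×444.6 + 0.1594×257.7 = 365.9995 per 100,000.
District 1: 0.4662×241.8 + 0.3744×336.4 + 0.1594×260.4 = 280.1857 per 100,000.
Ratio = 365.9995 ÷ 280.1857 = 1.30627.

1.306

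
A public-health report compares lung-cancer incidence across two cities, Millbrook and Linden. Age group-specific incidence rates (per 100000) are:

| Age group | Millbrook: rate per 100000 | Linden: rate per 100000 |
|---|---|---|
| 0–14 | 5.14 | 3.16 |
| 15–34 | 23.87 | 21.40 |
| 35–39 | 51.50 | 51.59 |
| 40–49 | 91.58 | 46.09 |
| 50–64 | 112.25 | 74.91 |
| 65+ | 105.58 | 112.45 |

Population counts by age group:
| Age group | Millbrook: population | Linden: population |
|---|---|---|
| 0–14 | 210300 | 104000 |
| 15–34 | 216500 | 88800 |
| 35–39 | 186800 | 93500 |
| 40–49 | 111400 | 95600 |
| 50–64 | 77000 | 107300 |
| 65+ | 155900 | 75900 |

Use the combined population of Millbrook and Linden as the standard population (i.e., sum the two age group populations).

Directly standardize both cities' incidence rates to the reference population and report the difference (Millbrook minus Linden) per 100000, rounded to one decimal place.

Combined standard total = 1523000; weights = 0.2064, 0.2005, 0.1840, 0.1359, 0.1210, 0.1522.
Millbrook: 0.2064×5.14 + 0.2005×23.87 + 0.1840×51.50 + 0.1359×91.58 + 0.1210×112.25 + 0.1522×105.58 = 57.4239 per 100000.
Linden: 0.2064×3.16 + 0.2005×21.40 + 0.1840×51.59 + 0.1359×46.09 + 0.1210×74.91 + 0.1522×112.45 = 46.8810 per 100000.
Difference = 57.4239 − 46.8810 = 10.5429.

10.5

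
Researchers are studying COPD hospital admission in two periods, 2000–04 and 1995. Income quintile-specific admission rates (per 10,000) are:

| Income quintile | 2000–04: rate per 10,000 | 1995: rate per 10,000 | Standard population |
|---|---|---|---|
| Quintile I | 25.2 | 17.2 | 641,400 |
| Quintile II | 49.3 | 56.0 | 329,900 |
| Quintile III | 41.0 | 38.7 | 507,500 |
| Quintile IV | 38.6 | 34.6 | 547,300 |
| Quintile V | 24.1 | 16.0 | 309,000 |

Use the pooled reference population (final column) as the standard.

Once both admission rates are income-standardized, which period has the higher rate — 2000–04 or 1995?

Standard total = 2,335,100; weights = 0.2747, 0.1413, 0.2173, 0.2344, 0.1323.
2000–04: 0.2747×25.2 + 0.1413×49.3 + 0.2173×41.0 + 0.2344×38.6 + 0.1323×24.1 = 35.0338 per 10,000.
1995: 0.2747×17.2 + 0.1413×56.0 + 0.2173×38.7 + 0.2344×34.6 + 0.1323×16.0 = 31.2737 per 10,000.

2000–04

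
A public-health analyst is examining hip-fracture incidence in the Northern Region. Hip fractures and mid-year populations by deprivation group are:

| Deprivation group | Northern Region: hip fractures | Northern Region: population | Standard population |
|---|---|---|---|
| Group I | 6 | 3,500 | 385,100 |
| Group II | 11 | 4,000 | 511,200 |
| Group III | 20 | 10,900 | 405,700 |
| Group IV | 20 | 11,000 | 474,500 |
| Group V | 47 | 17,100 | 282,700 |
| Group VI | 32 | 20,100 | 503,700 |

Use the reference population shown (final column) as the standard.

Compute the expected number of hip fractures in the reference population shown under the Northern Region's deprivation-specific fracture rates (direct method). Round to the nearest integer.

5252

Deprivation-specific rates per 100,000 for the Northern Region: 171.43, 275.00, 183.49, 181.82, 274.85, 159.20.
Expected hip fractures = Σ (standard pop × deprivation-specific rate ÷ 100,000)
= 385,100×171.43/100,000 + 511,200×275.00/100,000 + 405,700×183.49/100,000 + 474,500×181.82/100,000 + 282,700×274.85/100,000 + 503,700×159.20/100,000
= 660.17 + 1405.80 + 744.40 + 862.73 + 777.01 + 801.91 = 5252.02.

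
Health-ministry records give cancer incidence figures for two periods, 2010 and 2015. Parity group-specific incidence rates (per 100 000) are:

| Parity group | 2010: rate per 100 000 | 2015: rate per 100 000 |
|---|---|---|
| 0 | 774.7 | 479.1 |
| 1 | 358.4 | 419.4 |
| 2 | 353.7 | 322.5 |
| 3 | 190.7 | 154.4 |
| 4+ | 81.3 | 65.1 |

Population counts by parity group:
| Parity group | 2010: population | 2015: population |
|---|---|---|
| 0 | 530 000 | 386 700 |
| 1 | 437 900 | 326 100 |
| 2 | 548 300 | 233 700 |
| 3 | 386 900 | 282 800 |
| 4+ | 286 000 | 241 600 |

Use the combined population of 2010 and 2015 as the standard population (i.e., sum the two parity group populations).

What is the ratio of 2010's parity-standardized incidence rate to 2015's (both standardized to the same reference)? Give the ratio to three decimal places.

Combined standard total = 3 660 000; weights = 0.2505, 0.2087, 0.2137, 0.1830, 0.1442.
2010: 0.2505×774.7 + 0.2087×358.4 + 0.2137×353.7 + 0.1830×190.7 + 0.1442×81.3 = 391.0339 per 100 000.
2015: 0.2505×479.1 + 0.2087×419.4 + 0.2137×322.5 + 0.1830×154.4 + 0.1442×65.1 = 314.0863 per 100 000.
Ratio = 391.0339 ÷ 314.0863 = 1.24499.

1.245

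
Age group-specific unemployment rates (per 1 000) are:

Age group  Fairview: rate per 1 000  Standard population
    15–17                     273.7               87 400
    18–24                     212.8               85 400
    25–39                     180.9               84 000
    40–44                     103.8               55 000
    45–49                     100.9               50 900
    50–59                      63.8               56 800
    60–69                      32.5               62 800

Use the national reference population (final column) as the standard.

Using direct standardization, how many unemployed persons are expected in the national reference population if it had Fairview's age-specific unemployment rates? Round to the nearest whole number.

Expected unemployed persons = Σ (standard pop × age-specific rate ÷ 1 000)
= 87 400×273.7/1 000 + 85 400×212.8/1 000 + 84 000×180.9/1 000 + 55 000×103.8/1 000 + 50 900×100.9/1 000 + 56 800×63.8/1 000 + 62 800×32.5/1 000
= 23921.38 + 18173.12 + 15195.60 + 5709.00 + 5135.81 + 3623.84 + 2041.00 = 73799.75.

73800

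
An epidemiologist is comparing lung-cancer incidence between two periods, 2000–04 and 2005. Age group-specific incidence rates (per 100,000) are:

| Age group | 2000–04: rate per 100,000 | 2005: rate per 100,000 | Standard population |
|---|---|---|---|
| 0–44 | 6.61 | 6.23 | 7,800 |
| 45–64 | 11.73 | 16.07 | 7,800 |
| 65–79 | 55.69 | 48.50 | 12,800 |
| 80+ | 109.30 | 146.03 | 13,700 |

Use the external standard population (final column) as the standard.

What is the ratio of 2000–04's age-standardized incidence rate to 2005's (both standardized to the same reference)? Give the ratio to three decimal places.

Standard total = 42,100; weights = 0.1853, 0.1853, 0.3040, 0.3254.
2000–04: 0.1853×6.61 + 0.1853×11.73 + 0.3040×55.69 + 0.3254×109.30 = 55.8977 per 100,000.
2005: 0.1853×6.23 + 0.1853×16.07 + 0.3040×48.50 + 0.3254×146.03 = 66.3979 per 100,000.
Ratio = 55.8977 ÷ 66.3979 = 0.84186.

0.842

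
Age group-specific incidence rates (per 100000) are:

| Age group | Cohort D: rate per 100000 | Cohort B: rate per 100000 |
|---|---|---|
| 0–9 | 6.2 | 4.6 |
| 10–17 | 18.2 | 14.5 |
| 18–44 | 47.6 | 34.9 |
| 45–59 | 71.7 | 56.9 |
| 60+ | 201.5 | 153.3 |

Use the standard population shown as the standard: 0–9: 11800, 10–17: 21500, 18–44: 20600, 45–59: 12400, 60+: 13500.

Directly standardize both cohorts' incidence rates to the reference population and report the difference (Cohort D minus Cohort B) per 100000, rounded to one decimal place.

15.0

Standard total = 79800; weights = 0.1479, 0.2694, 0.2581, 0.1554, 0.1692.
Cohort D: 0.1479×6.2 + 0.2694×18.2 + 0.2581×47.6 + 0.1554×71.7 + 0.1692×201.5 = 63.3377 per 100000.
Cohort B: 0.1479×4.6 + 0.2694×14.5 + 0.2581×34.9 + 0.1554×56.9 + 0.1692×153.3 = 48.3719 per 100000.
Difference = 63.3377 − 48.3719 = 14.9658.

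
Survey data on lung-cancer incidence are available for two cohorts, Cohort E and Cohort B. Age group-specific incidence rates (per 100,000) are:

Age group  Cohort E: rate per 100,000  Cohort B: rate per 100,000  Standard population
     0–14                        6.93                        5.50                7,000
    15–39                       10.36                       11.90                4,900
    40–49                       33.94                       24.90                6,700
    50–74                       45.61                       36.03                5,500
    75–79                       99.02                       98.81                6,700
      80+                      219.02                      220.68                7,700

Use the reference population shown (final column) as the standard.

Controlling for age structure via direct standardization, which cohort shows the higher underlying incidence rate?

Cohort E

Standard total = 38,500; weights = 0.1818, 0.1273, 0.1740, 0.1429, 0.1740, 0.2000.
Cohort E: 0.1818×6.93 + 0.1273×10.36 + 0.1740×33.94 + 0.1429×45.61 + 0.1740×99.02 + 0.2000×219.02 = 76.0368 per 100,000.
Cohort B: 0.1818×5.50 + 0.1273×11.90 + 0.1740×24.90 + 0.1429×36.03 + 0.1740×98.81 + 0.2000×220.68 = 73.3264 per 100,000.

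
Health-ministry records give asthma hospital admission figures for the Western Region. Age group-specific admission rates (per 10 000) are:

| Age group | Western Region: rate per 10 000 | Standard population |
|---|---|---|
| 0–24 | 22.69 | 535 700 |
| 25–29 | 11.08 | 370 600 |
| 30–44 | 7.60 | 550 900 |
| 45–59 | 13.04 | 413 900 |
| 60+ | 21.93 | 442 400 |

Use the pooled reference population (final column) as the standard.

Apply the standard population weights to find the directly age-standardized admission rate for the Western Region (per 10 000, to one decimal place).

Standard total = 2 313 500; weights = 0.2316, 0.1602, 0.2381, 0.1789, 0.1912.
Standardized rate: 0.2316×22.69 + 0.1602×11.08 + 0.2381×7.60 + 0.1789×13.04 + 0.1912×21.93 = 15.3651 per 10 000.

15.4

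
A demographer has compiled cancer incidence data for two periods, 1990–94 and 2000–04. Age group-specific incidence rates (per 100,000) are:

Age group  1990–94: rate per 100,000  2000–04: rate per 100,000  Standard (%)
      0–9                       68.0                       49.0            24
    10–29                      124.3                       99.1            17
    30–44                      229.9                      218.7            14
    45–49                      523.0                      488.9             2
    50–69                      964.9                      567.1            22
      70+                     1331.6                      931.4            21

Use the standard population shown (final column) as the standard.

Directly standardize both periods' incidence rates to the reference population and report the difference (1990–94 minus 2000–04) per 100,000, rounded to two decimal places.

Standard weights: 0.24, 0.17, 0.14, 0.02, 0.22, 0.21.
1990–94: 0.2400×68.0 + 0.1700×124.3 + 0.1400×229.9 + 0.0200×523.0 + 0.2200×964.9 + 0.2100×1331.6 = 572.0110 per 100,000.
2000–04: 0.2400×49.0 + 0.1700×99.1 + 0.1400×218.7 + 0.0200×488.9 + 0.2200×567.1 + 0.2100×931.4 = 389.3590 per 100,000.
Difference = 572.0110 − 389.3590 = 182.6520.

182.65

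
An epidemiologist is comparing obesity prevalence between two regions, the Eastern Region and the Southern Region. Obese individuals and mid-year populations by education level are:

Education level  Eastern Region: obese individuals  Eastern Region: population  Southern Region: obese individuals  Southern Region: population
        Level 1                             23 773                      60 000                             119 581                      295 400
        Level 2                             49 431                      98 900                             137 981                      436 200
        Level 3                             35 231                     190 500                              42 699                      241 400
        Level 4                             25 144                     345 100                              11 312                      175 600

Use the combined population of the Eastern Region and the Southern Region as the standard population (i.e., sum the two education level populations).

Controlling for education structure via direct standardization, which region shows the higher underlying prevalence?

Education-specific rates per 1 000 for the Eastern Region: 396.217, 499.808, 184.940, 72.860.
For the Southern Region: 404.810, 316.325, 176.881, 64.419.
Combined standard total = 1 843 100; weights = 0.1928, 0.2903, 0.2343, 0.2825.
The Eastern Region: 0.1928×396.217 + 0.2903×499.808 + 0.2343×184.940 + 0.2825×72.860 = 285.4301 per 1 000.
The Southern Region: 0.1928×404.810 + 0.2903×316.325 + 0.2343×176.881 + 0.2825×64.419 = 229.5442 per 1 000.
The crude rates (192.34 vs 271.26) would put the Southern Region higher, but that reflects its education composition; once standardized to a common education structure, the Eastern Region has the higher underlying rate.

Eastern Region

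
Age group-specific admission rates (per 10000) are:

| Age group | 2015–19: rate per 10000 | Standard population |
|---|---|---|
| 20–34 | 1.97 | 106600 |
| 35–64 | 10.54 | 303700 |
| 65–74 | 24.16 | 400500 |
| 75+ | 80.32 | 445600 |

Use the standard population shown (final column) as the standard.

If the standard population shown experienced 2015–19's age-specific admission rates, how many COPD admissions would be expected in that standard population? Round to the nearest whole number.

4888

Expected COPD admissions = Σ (standard pop × age-specific rate ÷ 10000)
= 106600×1.97/10000 + 303700×10.54/10000 + 400500×24.16/10000 + 445600×80.32/10000
= 21.00 + 320.10 + 967.61 + 3579.06 = 4887.77.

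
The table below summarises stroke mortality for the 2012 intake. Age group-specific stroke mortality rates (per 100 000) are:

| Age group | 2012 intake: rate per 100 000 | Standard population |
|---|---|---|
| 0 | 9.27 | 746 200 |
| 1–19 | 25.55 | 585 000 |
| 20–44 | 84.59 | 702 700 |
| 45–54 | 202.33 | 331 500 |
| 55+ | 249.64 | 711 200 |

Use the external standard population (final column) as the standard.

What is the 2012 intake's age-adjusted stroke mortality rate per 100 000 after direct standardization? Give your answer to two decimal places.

105.94

Standard total = 3 076 600; weights = 0.2425, 0.1901, 0.2284, 0.1077, 0.2312.
Standardized rate: 0.2425×9.27 + 0.1901×25.55 + 0.2284×84.59 + 0.1077×202.33 + 0.2312×249.64 = 105.9357 per 100 000.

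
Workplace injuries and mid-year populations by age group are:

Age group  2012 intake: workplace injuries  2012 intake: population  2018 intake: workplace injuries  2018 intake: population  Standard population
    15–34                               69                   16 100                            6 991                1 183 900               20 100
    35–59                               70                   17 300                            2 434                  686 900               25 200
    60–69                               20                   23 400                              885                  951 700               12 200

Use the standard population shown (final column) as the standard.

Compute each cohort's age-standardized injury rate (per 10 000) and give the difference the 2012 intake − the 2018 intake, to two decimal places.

Age-specific rates per 10 000 for the 2012 intake: 42.86, 40.46, 8.55.
For the 2018 intake: 59.05, 35.43, 9.30.
Standard total = 57 500; weights = 0.3496, 0.4383, 0.2122.
The 2012 intake: 0.3496×42.86 + 0.4383×40.46 + 0.2122×8.55 = 34.5279 per 10 000.
The 2018 intake: 0.3496×59.05 + 0.4383×35.43 + 0.2122×9.30 = 38.1447 per 10 000.
Difference = 34.5279 − 38.1447 = -3.6167.

-3.62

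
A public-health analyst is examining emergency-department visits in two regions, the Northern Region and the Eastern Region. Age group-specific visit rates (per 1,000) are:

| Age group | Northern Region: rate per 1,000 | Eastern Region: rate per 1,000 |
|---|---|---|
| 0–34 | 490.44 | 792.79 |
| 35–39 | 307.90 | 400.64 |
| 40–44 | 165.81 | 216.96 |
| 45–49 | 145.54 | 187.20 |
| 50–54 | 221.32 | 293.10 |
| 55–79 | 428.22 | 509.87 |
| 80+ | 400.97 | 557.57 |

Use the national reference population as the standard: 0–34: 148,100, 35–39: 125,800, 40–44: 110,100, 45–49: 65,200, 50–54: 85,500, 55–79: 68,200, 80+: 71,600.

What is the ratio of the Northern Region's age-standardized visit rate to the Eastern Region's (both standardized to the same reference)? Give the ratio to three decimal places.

Standard total = 674,500; weights = 0.2196, 0.1865, 0.1632, 0.0967, 0.1268, 0.1011, 0.1062.
The Northern Region: 0.2196×490.44 + 0.1865×307.90 + 0.1632×165.81 + 0.0967×145.54 + 0.1268×221.32 + 0.1011×428.22 + 0.1062×400.97 = 320.1628 per 1,000.
The Eastern Region: 0.2196×792.79 + 0.1865×400.64 + 0.1632×216.96 + 0.0967×187.20 + 0.1268×293.10 + 0.1011×509.87 + 0.1062×557.57 = 450.2011 per 1,000.
Ratio = 320.1628 ÷ 450.2011 = 0.71116.

0.711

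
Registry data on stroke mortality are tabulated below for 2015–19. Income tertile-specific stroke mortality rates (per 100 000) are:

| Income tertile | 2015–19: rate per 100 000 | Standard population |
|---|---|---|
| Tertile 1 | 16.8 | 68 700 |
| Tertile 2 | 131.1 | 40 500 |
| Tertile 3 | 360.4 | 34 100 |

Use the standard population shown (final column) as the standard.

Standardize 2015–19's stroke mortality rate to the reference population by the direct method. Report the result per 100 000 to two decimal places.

Standard total = 143 300; weights = 0.4794, 0.2826, 0.2380.
Standardized rate: 0.4794×16.8 + 0.2826×131.1 + 0.2380×360.4 = 130.8678 per 100 000.

130.87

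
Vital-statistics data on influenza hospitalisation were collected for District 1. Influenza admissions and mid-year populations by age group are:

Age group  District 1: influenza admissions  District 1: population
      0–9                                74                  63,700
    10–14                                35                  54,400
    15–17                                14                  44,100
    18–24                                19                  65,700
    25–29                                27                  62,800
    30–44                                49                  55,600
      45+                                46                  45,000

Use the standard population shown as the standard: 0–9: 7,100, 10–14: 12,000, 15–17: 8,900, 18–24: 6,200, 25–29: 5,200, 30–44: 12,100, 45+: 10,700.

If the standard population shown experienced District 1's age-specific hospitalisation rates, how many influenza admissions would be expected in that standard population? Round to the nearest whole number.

44

Age-specific rates per 100,000 for District 1: 116.17, 64.34, 31.75, 28.92, 42.99, 88.13, 102.22.
Expected influenza admissions = Σ (standard pop × age-specific rate ÷ 100,000)
= 7,100×116.17/100,000 + 12,000×64.34/100,000 + 8,900×31.75/100,000 + 6,200×28.92/100,000 + 5,200×42.99/100,000 + 12,100×88.13/100,000 + 10,700×102.22/100,000
= 8.25 + 7.72 + 2.83 + 1.79 + 2.24 + 10.66 + 10.94 = 44.42.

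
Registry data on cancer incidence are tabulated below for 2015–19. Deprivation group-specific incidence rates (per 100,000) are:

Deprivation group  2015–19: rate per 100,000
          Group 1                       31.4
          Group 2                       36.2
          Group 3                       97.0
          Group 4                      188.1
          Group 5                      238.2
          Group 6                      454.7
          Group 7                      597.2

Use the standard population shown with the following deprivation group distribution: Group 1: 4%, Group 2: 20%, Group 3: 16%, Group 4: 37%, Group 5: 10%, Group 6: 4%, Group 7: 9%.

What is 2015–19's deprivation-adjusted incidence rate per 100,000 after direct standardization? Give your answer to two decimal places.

189.37

Standard weights: 0.04, 0.20, 0.16, 0.37, 0.10, 0.04, 0.09.
Standardized rate: 0.0400×31.4 + 0.2000×36.2 + 0.1600×97.0 + 0.3700×188.1 + 0.1000×238.2 + 0.0400×454.7 + 0.0900×597.2 = 189.3690 per 100,000.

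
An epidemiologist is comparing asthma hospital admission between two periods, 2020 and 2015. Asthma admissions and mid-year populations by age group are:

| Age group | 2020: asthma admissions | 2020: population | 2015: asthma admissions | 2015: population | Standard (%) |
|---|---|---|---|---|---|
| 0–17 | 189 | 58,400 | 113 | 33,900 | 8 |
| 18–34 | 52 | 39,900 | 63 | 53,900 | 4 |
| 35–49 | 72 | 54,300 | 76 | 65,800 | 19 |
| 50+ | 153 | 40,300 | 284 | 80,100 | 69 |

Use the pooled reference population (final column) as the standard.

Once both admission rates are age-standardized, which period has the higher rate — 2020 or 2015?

2020

Age-specific rates per 10,000 for 2020: 32.36, 13.03, 13.26, 37.97.
For 2015: 33.33, 11.69, 11.55, 35.46.
Standard weights: 0.08, 0.04, 0.19, 0.69.
2020: 0.0800×32.36 + 0.0400×13.03 + 0.1900×13.26 + 0.6900×37.97 = 31.8257 per 10,000.
2015: 0.0800×33.33 + 0.0400×11.69 + 0.1900×11.55 + 0.6900×35.46 = 29.7931 per 10,000.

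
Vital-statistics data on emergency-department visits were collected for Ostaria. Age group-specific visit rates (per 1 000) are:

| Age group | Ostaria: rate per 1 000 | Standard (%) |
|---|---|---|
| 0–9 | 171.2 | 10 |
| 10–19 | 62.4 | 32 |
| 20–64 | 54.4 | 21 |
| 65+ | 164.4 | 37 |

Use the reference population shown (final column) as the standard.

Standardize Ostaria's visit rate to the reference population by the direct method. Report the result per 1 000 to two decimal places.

Standard weights: 0.10, 0.32, 0.21, 0.37.
Standardized rate: 0.1000×171.2 + 0.3200×62.4 + 0.2100×54.4 + 0.3700×164.4 = 109.3400 per 1 000.

109.34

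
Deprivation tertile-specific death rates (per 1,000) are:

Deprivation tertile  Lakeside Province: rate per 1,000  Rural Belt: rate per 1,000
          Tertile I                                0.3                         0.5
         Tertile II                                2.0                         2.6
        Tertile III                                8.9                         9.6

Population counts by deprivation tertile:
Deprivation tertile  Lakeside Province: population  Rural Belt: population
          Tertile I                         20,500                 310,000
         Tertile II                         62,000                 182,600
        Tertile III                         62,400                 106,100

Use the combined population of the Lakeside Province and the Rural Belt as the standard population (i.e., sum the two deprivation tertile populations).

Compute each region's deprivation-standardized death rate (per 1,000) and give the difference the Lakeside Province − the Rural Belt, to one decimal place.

Combined standard total = 743,600; weights = 0.4445, 0.3289, 0.2266.
The Lakeside Province: 0.4445×0.3 + 0.3289×2.0 + 0.2266×8.9 = 2.8080 per 1,000.
The Rural Belt: 0.4445×0.5 + 0.3289×2.6 + 0.2266×9.6 = 3.2528 per 1,000.
Difference = 2.8080 − 3.2528 = -0.4449.

-0.4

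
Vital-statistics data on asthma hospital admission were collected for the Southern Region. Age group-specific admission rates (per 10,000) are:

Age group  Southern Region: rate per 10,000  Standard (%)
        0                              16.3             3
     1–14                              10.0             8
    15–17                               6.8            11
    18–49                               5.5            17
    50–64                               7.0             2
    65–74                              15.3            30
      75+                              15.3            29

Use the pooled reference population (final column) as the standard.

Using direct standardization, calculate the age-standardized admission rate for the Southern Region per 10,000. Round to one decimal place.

12.1

Standard weights: 0.03, 0.08, 0.11, 0.17, 0.02, 0.30, 0.29.
Standardized rate: 0.0300×16.3 + 0.0800×10.0 + 0.1100×6.8 + 0.1700×5.5 + 0.0200×7.0 + 0.3000×15.3 + 0.2900×15.3 = 12.1390 per 10,000.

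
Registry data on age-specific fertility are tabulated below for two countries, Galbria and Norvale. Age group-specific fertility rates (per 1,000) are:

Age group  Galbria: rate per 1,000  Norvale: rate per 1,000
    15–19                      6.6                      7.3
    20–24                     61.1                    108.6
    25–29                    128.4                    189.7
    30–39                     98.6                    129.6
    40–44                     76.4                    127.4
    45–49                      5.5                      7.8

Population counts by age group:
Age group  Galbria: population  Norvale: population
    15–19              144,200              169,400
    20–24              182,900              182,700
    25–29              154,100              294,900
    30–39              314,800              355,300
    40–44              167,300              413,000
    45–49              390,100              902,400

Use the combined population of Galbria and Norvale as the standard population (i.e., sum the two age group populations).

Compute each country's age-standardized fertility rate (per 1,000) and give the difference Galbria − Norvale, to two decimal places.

Combined standard total = 3,671,100; weights = 0.0854, 0.0996, 0.1223, 0.1825, 0.1581, 0.3521.
Galbria: 0.0854×6.6 + 0.0996×61.1 + 0.1223×128.4 + 0.1825×98.6 + 0.1581×76.4 + 0.3521×5.5 = 54.3638 per 1,000.
Norvale: 0.0854×7.3 + 0.0996×108.6 + 0.1223×189.7 + 0.1825×129.6 + 0.1581×127.4 + 0.3521×7.8 = 81.1815 per 1,000.
Difference = 54.3638 − 81.1815 = -26.8177.

-26.82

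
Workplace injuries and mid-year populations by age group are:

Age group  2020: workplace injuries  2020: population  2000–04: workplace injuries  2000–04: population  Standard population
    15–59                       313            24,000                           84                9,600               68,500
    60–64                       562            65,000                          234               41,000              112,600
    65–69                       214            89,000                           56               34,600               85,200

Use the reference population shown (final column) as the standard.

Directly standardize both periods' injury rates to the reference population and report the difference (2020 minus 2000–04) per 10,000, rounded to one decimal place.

Age-specific rates per 10,000 for 2020: 130.42, 86.46, 24.04.
For 2000–04: 87.50, 57.07, 16.18.
Standard total = 266,300; weights = 0.2572, 0.4228, 0.3199.
2020: 0.2572×130.42 + 0.4228×86.46 + 0.3199×24.04 = 77.7985 per 10,000.
2000–04: 0.2572×87.50 + 0.4228×57.07 + 0.3199×16.18 = 51.8181 per 10,000.
Difference = 77.7985 − 51.8181 = 25.9804.

26.0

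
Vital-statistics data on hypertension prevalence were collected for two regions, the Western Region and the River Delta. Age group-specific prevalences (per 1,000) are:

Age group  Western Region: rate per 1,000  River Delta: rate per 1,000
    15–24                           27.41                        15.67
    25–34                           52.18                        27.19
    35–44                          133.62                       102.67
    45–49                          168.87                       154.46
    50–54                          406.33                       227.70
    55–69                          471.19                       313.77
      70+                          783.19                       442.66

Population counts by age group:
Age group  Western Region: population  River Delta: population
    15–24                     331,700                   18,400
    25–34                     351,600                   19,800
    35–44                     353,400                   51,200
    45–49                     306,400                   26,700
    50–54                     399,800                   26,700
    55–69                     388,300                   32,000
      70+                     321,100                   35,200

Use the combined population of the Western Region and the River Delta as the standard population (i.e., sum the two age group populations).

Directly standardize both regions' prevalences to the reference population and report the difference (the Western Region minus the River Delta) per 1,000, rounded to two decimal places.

Combined standard total = 2,662,300; weights = 0.1315, 0.1395, 0.1520, 0.1251, 0.1602, 0.1579, 0.1338.
The Western Region: 0.1315×27.41 + 0.1395×52.18 + 0.1520×133.62 + 0.1251×168.87 + 0.1602×406.33 + 0.1579×471.19 + 0.1338×783.19 = 296.6159 per 1,000.
The River Delta: 0.1315×15.67 + 0.1395×27.19 + 0.1520×102.67 + 0.1251×154.46 + 0.1602×227.70 + 0.1579×313.77 + 0.1338×442.66 = 186.0371 per 1,000.
Difference = 296.6159 − 186.0371 = 110.5788.

110.58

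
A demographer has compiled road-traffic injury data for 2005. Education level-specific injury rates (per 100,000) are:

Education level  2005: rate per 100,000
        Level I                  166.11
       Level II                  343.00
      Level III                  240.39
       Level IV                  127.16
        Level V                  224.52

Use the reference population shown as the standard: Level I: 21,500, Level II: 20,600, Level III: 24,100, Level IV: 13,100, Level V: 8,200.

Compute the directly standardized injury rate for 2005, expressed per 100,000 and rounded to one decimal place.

Standard total = 87,500; weights = 0.2457, 0.2354, 0.2754, 0.1497, 0.0937.
Standardized rate: 0.2457×166.11 + 0.2354×343.00 + 0.2754×240.39 + 0.1497×127.16 + 0.0937×224.52 = 227.8563 per 100,000.

227.9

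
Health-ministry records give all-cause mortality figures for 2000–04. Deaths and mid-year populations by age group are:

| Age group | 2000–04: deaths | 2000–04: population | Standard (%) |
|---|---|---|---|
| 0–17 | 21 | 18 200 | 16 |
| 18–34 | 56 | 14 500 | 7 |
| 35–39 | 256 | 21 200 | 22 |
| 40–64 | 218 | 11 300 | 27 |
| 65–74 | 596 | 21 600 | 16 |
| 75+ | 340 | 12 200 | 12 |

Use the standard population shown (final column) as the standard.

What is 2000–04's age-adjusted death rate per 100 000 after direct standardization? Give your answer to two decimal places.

1607.95

Age-specific rates per 100 000 for 2000–04: 115.38, 386.21, 1207.55, 1929.20, 2759.26, 2786.89.
Standard weights: 0.16, 0.07, 0.22, 0.27, 0.16, 0.12.
Standardized rate: 0.1600×115.38 + 0.0700×386.21 + 0.2200×1207.55 + 0.2700×1929.20 + 0.1600×2759.26 + 0.1200×2786.89 = 1607.9491 per 100 000.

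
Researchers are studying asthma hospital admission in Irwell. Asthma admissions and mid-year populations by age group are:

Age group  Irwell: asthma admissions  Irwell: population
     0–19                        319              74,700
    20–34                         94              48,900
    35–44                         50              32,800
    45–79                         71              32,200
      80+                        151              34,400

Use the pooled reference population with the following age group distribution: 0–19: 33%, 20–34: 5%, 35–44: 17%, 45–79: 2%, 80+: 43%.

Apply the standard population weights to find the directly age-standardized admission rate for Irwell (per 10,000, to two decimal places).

Age-specific rates per 10,000 for Irwell: 42.70, 19.22, 15.24, 22.05, 43.90.
Standard weights: 0.33, 0.05, 0.17, 0.02, 0.43.
Standardized rate: 0.3300×42.70 + 0.0500×19.22 + 0.1700×15.24 + 0.0200×22.05 + 0.4300×43.90 = 36.9610 per 10,000.

36.96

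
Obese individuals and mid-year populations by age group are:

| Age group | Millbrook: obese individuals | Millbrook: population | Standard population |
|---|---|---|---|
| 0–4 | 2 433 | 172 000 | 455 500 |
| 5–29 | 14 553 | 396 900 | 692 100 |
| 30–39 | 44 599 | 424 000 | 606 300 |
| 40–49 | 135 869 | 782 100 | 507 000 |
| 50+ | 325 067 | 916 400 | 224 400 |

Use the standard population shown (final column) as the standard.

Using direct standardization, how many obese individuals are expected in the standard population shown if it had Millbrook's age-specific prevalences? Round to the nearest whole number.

Age-specific rates per 1 000 for Millbrook: 14.145, 36.667, 105.186, 173.723, 354.722.
Expected obese individuals = Σ (standard pop × age-specific rate ÷ 1 000)
= 455 500×14.145/1 000 + 692 100×36.667/1 000 + 606 300×105.186/1 000 + 507 000×173.723/1 000 + 224 400×354.722/1 000
= 6443.21 + 25377.00 + 63774.47 + 88077.72 + 79599.56 = 263271.95.

263272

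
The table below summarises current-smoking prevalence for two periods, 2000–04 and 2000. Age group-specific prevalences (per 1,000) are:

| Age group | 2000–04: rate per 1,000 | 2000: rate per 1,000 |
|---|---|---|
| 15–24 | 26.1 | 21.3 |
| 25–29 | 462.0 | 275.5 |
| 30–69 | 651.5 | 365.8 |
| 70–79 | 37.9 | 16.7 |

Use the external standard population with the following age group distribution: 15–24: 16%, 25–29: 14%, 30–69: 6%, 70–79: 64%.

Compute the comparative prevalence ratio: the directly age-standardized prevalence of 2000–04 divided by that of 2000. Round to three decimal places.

Standard weights: 0.16, 0.14, 0.06, 0.64.
2000–04: 0.1600×26.1 + 0.1400×462.0 + 0.0600×651.5 + 0.6400×37.9 = 132.2020 per 1,000.
2000: 0.1600×21.3 + 0.1400×275.5 + 0.0600×365.8 + 0.6400×16.7 = 74.6140 per 1,000.
Ratio = 132.2020 ÷ 74.6140 = 1.77181.

1.772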